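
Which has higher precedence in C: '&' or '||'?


'&' is bitwise AND (level 5); '||' is logical OR (level 1)
Higher level binds tighter
'&' has higher precedence than '||'


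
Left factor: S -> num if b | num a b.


Common prefix: 'num'
Factored: S -> num S', S' -> if b | a b


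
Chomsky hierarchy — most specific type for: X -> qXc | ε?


Single nonterminal LHS, but q^n c^n is not regular
Classification: Type 2 (Context-Free)


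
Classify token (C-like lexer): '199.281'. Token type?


Pattern: digits with a decimal point
Type: FLOAT_LITERAL


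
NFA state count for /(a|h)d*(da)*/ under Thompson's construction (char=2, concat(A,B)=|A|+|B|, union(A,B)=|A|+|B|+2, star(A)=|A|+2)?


Syntax tree has 5 char leaf(s), 1 union(s), 2 star(s)
chars contribute 5×2 = 10; each union adds +2; each star adds +2
Total: 10 + 2 + 4 = 16 states


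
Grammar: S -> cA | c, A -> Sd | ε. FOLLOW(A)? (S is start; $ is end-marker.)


$ ∈ FOLLOW(S). For each A -> αBβ: add FIRST(β)\{ε} to FOLLOW(B); if β nullable, add FOLLOW(A).
FOLLOW(A) = {$, d}


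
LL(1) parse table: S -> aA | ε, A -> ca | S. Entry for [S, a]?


For [S, a]: 'a' ∈ FIRST(aA)
Entry: S -> aA


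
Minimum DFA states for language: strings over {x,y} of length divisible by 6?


Track length mod 6: states 0..5, accept at 0
Minimal DFA: 6 states


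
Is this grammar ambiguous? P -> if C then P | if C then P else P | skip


dangling else: 'if C then if C then skip else skip' parses two ways
Ambiguous


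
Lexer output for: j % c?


Scan left to right, longest-match per lexeme
Tokens: ID(j), OP(%), ID(c)


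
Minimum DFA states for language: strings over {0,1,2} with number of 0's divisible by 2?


Track (count of 0) mod 2: states 0..1, accept at 0
Minimal DFA: 2 states


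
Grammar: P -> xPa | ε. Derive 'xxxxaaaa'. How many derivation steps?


Derivation: P => xPa => xxPaa => xxxPaaa => xxxxPaaaa => xxxxaaaa
Steps: 5


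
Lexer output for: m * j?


Scan left to right, longest-match per lexeme
Tokens: ID(m), OP(*), ID(j)


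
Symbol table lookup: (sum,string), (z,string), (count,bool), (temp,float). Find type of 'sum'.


Lookup 'sum' → type string


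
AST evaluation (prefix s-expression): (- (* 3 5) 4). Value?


Evaluate inner: (* 3 5) = 15
Evaluate root: (- 15 4) = 11
Result: 11


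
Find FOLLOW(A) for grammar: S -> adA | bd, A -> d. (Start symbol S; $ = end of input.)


$ ∈ FOLLOW(S). For each A -> αBβ: add FIRST(β)\{ε} to FOLLOW(B); if β nullable, add FOLLOW(A).
FOLLOW(A) = {$}


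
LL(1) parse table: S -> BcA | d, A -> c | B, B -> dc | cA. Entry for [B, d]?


For [B, d]: 'd' ∈ FIRST(dc)
Entry: B -> dc


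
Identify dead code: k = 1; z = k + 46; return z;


k is read by z's definition; z is returned
No dead code


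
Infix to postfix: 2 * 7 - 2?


Left to right (same or higher precedence on left)
Postfix: 2 7 * 2 -


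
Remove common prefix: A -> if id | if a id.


Common prefix: 'if'
Factored: A -> if A', A' -> id | a id


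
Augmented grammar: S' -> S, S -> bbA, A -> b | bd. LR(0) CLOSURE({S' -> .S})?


Start: S' -> .S
For each item with dot before a nonterminal B, add B -> .γ for every B-production
Closure: [S' -> .S, S -> .bbA]


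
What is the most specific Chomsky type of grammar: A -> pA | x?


Right-linear: every RHS is a terminal or a terminal followed by one nonterminal
Classification: Type 3 (Regular)


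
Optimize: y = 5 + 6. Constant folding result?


5 + 6 = 11 at compile time
Optimized: y = 11


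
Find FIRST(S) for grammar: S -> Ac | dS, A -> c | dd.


Per alternative of S: FIRST(Ac) = {c, d}; FIRST(dS) = {d}
FIRST(S) = {c, d}


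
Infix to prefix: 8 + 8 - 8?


left-to-right (same/higher precedence on left): tree is (- (+ 8 8) 8)
Prefix: - + 8 8 8


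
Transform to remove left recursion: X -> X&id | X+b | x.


Left-recursive alternatives: X&id, X+b; non-recursive: x
Introduce X': X -> xX', X' -> &idX' | +bX' | ε


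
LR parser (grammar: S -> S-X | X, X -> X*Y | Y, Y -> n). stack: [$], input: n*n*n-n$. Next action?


no handle on stack; shift 'n'
Action: shift


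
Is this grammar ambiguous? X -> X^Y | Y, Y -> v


precedence layered via separate nonterminal Y: deterministic
Unambiguous


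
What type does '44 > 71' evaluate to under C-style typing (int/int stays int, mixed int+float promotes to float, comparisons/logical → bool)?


Operand types: int > int
Rule: comparison yields bool
Result type: bool


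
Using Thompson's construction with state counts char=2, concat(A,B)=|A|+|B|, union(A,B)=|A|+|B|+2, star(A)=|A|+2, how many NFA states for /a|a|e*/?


Syntax tree has 3 char leaf(s), 2 union(s), 1 star(s)
chars contribute 3×2 = 6; each union adds +2; each star adds +2
Total: 6 + 4 + 2 = 12 states


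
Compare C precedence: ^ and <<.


'<<' is shift (level 8); '^' is bitwise XOR (level 4)
Higher level binds tighter
'<<' has higher precedence than '^'


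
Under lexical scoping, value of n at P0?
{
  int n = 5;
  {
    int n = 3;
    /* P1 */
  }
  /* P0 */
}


n declared in the same block as P0
n = 5


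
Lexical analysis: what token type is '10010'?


Pattern: digits only
Type: INTEGER_LITERAL


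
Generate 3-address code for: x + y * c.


Break into single-operator statements:
t1 = y * c
t2 = x + t1


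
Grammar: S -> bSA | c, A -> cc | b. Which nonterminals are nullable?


A nonterminal is nullable iff some alternative derives ε (directly, or every symbol in it is nullable)
Nullable: {}


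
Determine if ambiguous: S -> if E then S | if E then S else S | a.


dangling else: 'if E then if E then a else a' parses two ways
Ambiguous


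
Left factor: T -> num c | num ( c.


Common prefix: 'num'
Factored: T -> num T', T' -> c | ( c


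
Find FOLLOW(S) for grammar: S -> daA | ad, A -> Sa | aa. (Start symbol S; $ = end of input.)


$ ∈ FOLLOW(S). For each A -> αBβ: add FIRST(β)\{ε} to FOLLOW(B); if β nullable, add FOLLOW(A).
FOLLOW(S) = {$, a}


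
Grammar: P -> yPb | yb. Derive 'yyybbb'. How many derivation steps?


Derivation: P => yPb => yyPbb => yyybbb
Steps: 3


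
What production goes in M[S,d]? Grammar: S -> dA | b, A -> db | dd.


For [S, d]: 'd' ∈ FIRST(dA)
Entry: S -> dA


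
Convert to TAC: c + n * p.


Break into single-operator statements:
t1 = n * p
t2 = c + t1


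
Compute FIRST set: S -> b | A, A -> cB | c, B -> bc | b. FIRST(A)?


Per alternative of A: FIRST(cB) = {c}; FIRST(c) = {c}
FIRST(A) = {c}


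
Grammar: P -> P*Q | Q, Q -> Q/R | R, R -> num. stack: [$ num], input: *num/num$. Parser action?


'num' on top is the handle for R -> num
Action: reduce (R -> num)


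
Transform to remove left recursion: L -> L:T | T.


Left-recursive alternatives: L:T; non-recursive: T
Introduce L': L -> TL', L' -> :TL' | ε


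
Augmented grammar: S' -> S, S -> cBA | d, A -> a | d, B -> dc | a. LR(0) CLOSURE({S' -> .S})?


Start: S' -> .S
For each item with dot before a nonterminal B, add B -> .γ for every B-production
Closure: [S' -> .S, S -> .cBA, S -> .d]


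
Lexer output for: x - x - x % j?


Scan left to right, longest-match per lexeme
Tokens: ID(x), OP(-), ID(x), OP(-), ID(x), OP(%), ID(j)


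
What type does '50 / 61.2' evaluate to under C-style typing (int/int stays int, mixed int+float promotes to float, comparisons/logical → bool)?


Operand types: int / float
Rule: mixed int/float promotes to float; int/int stays int
Result type: float


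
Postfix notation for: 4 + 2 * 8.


* has higher precedence, evaluate 2*8 first
Postfix: 4 2 8 * +


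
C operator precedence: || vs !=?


'!=' is equality (level 6); '||' is logical OR (level 1)
Higher level binds tighter
'!=' has higher precedence than '||'


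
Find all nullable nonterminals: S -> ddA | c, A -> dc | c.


A nonterminal is nullable iff some alternative derives ε (directly, or every symbol in it is nullable)
Nullable: {}


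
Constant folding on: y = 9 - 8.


9 - 8 = 1 at compile time
Optimized: y = 1


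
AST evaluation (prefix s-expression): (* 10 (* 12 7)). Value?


Evaluate inner: (* 12 7) = 84
Evaluate root: (* 10 84) = 840
Result: 840


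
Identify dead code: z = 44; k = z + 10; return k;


z is read by k's definition; k is returned
No dead code


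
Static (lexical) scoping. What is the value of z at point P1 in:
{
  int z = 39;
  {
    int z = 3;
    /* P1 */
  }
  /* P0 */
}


z declared in the same block as P1
z = 3


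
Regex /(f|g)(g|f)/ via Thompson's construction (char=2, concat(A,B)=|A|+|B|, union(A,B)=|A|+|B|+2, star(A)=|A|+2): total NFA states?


Syntax tree has 4 char leaf(s), 2 union(s), 0 star(s)
chars contribute 4×2 = 8; each union adds +2; each star adds +2
Total: 8 + 4 + 0 = 12 states


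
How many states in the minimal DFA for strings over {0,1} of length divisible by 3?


Track length mod 3: states 0..2, accept at 0
Minimal DFA: 3 states


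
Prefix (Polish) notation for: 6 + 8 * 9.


'*' binds tighter: tree is (+ 6 (* 8 9))
Prefix: + 6 * 8 9


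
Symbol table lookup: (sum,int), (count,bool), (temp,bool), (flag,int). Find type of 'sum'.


Lookup 'sum' → type int


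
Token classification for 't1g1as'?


Pattern: letter/underscore followed by alphanumerics, not a keyword
Type: IDENTIFIER


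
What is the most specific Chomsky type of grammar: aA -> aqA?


LHS has context (more than one symbol) and |LHS| ≤ |RHS|
Classification: Type 1 (Context-Sensitive)


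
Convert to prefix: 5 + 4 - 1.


left-to-right (same/higher precedence on left): tree is (- (+ 5 4) 1)
Prefix: - + 5 4 1


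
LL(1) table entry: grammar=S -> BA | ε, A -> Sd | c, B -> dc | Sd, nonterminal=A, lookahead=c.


For [A, c]: 'c' ∈ FIRST(c)
Entry: A -> c


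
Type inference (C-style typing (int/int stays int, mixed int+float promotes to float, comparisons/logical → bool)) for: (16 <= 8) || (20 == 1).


Operand types: bool || bool
Rule: logical operators take bool operands and yield bool
Result type: bool


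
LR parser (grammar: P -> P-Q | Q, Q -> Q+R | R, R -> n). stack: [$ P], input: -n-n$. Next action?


shift '-' to continue P -> P-Q
Action: shift


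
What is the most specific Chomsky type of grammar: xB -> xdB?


LHS has context (more than one symbol) and |LHS| ≤ |RHS|
Classification: Type 1 (Context-Sensitive)


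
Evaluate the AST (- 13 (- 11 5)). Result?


Evaluate inner: (- 11 5) = 6
Evaluate root: (- 13 6) = 7
Result: 7


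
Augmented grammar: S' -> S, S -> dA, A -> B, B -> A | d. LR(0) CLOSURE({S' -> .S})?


Start: S' -> .S
For each item with dot before a nonterminal B, add B -> .γ for every B-production
Closure: [S' -> .S, S -> .dA]


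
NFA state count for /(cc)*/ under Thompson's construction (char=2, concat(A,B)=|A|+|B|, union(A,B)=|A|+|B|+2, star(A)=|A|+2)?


Syntax tree has 2 char leaf(s), 0 union(s), 1 star(s)
chars contribute 2×2 = 4; each union adds +2; each star adds +2
Total: 4 + 0 + 2 = 6 states


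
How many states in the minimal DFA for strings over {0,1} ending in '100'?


Track the longest suffix of input matching a prefix of '100': 4 classes (prefixes of length 0..3)
Minimal DFA: 4 states


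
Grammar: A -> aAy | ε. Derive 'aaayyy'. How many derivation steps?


Derivation: A => aAy => aaAyy => aaaAyyy => aaayyy
Steps: 4


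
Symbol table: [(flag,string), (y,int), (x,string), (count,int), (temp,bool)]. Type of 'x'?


Lookup 'x' → type string


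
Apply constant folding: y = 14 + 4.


14 + 4 = 18 at compile time
Optimized: y = 18


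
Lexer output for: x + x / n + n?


Scan left to right, longest-match per lexeme
Tokens: ID(x), OP(+), ID(x), OP(/), ID(n), OP(+), ID(n)


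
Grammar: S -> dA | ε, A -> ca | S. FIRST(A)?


Per alternative of A: FIRST(ca) = {c}; FIRST(S) = {d, ε}
FIRST(A) = {c, d, ε}


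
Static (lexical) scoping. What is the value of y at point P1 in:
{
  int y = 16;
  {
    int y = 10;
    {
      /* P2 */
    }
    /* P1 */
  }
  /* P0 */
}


y declared in the same block as P1
y = 10


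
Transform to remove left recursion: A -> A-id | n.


Left-recursive alternatives: A-id; non-recursive: n
Introduce A': A -> nA', A' -> -idA' | ε


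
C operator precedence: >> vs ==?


'>>' is shift (level 8); '==' is equality (level 6)
Higher level binds tighter
'>>' has higher precedence than '=='


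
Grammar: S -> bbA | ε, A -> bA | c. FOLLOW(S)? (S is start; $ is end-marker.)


$ ∈ FOLLOW(S). For each A -> αBβ: add FIRST(β)\{ε} to FOLLOW(B); if β nullable, add FOLLOW(A).
FOLLOW(S) = {$}


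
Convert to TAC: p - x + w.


Break into single-operator statements:
t1 = p - x
t2 = t1 + w


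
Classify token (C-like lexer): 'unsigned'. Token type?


Pattern: reserved word
Type: KEYWORD


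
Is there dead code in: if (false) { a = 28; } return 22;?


condition is constant false, so the whole block is unreachable
Dead: 'if (false) { a = 28; }'


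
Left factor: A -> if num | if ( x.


Common prefix: 'if'
Factored: A -> if A', A' -> num | ( x


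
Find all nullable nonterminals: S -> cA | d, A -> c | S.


A nonterminal is nullable iff some alternative derives ε (directly, or every symbol in it is nullable)
Nullable: {}


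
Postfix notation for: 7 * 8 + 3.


Left to right (same or higher precedence on left)
Postfix: 7 8 * 3 +


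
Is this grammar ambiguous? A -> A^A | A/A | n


'n^n/n' has two parse trees (no precedence encoded between ^ and /)
Ambiguous


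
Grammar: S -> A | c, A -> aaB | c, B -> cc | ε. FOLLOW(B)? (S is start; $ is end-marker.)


$ ∈ FOLLOW(S). For each A -> αBβ: add FIRST(β)\{ε} to FOLLOW(B); if β nullable, add FOLLOW(A).
FOLLOW(B) = {$}


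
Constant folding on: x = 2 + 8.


2 + 8 = 10 at compile time
Optimized: x = 10


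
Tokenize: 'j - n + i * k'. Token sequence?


Scan left to right, longest-match per lexeme
Tokens: ID(j), OP(-), ID(n), OP(+), ID(i), OP(*), ID(k)


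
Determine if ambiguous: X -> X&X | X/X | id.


'id&id/id' has two parse trees (no precedence encoded between & and /)
Ambiguous


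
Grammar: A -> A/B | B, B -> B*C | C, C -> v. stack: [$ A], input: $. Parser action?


start symbol A on stack, input exhausted
Action: accept


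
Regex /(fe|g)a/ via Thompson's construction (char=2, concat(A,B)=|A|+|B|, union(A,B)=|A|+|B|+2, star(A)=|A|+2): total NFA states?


Syntax tree has 4 char leaf(s), 1 union(s), 0 star(s)
chars contribute 4×2 = 8; each union adds +2; each star adds +2
Total: 8 + 2 + 0 = 10 states


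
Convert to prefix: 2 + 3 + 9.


left-to-right (same/higher precedence on left): tree is (+ (+ 2 3) 9)
Prefix: + + 2 3 9


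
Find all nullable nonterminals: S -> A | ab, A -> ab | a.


A nonterminal is nullable iff some alternative derives ε (directly, or every symbol in it is nullable)
Nullable: {}


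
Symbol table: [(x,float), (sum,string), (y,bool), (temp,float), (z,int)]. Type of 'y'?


Lookup 'y' → type bool


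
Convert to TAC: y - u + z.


Break into single-operator statements:
t1 = y - u
t2 = t1 + z


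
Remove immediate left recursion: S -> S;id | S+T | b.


Left-recursive alternatives: S;id, S+T; non-recursive: b
Introduce S': S -> bS', S' -> ;idS' | +TS' | ε


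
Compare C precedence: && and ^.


'^' is bitwise XOR (level 4); '&&' is logical AND (level 2)
Higher level binds tighter
'^' has higher precedence than '&&'


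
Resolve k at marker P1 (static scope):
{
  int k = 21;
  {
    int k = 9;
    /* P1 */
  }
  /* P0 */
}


k declared in the same block as P1
k = 9


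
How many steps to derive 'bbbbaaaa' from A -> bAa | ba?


Derivation: A => bAa => bbAaa => bbbAaaa => bbbbaaaa
Steps: 4


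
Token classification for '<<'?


Pattern: operator symbol
Type: OPERATOR


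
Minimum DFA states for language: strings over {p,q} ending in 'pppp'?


Track the longest suffix of input matching a prefix of 'pppp': 5 classes (prefixes of length 0..4)
Minimal DFA: 5 states


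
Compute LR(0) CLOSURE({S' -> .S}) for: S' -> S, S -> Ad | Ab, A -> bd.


Start: S' -> .S
For each item with dot before a nonterminal B, add B -> .γ for every B-production
Closure: [S' -> .S, S -> .Ad, S -> .Ab, A -> .bd]


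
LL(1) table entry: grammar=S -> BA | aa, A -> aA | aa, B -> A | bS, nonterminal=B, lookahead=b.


For [B, b]: 'b' ∈ FIRST(bS)
Entry: B -> bS


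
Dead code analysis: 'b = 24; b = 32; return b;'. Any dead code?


first assignment to b is overwritten before any read
Dead: 'b = 24'


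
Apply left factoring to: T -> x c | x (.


Common prefix: 'x'
Factored: T -> x T', T' -> c | (


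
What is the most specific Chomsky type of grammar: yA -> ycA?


LHS has context (more than one symbol) and |LHS| ≤ |RHS|
Classification: Type 1 (Context-Sensitive)


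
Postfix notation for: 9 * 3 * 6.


Left to right (same or higher precedence on left)
Postfix: 9 3 * 6 *


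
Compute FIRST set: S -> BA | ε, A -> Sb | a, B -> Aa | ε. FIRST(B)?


Per alternative of B: FIRST(Aa) = {a, b}; FIRST(ε) = {ε}
FIRST(B) = {a, b, ε}


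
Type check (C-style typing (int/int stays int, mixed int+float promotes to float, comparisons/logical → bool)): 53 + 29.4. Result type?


Operand types: int + float
Rule: mixed int/float promotes to float; int/int stays int
Result type: float


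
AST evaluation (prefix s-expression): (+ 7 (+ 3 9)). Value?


Evaluate inner: (+ 3 9) = 12
Evaluate root: (+ 7 12) = 19
Result: 19


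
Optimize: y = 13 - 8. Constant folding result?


13 - 8 = 5 at compile time
Optimized: y = 5


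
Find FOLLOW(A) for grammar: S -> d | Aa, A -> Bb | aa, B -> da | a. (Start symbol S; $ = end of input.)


$ ∈ FOLLOW(S). For each A -> αBβ: add FIRST(β)\{ε} to FOLLOW(B); if β nullable, add FOLLOW(A).
FOLLOW(A) = {a}


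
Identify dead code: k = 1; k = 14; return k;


first assignment to k is overwritten before any read
Dead: 'k = 1'


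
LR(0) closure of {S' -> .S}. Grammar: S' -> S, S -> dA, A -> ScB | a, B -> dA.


Start: S' -> .S
For each item with dot before a nonterminal B, add B -> .γ for every B-production
Closure: [S' -> .S, S -> .dA]


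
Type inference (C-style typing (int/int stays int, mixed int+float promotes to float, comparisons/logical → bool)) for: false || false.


Operand types: bool || bool
Rule: logical operators take bool operands and yield bool
Result type: bool


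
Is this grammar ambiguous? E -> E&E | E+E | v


'v&v+v' has two parse trees (no precedence encoded between & and +)
Ambiguous


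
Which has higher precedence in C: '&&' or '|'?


'|' is bitwise OR (level 3); '&&' is logical AND (level 2)
Higher level binds tighter
'|' has higher precedence than '&&'


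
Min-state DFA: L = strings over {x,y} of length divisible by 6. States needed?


Track length mod 6: states 0..5, accept at 0
Minimal DFA: 6 states


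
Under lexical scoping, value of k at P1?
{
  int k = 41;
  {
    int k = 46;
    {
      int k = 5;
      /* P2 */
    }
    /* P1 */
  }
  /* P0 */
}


k declared in the same block as P1
k = 46


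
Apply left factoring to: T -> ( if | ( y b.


Common prefix: '('
Factored: T -> ( T', T' -> if | y b


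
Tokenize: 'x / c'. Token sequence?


Scan left to right, longest-match per lexeme
Tokens: ID(x), OP(/), ID(c)


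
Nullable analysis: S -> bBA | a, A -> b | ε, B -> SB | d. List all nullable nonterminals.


A nonterminal is nullable iff some alternative derives ε (directly, or every symbol in it is nullable)
Nullable: {A}


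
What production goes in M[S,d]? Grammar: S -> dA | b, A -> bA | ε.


For [S, d]: 'd' ∈ FIRST(dA)
Entry: S -> dA


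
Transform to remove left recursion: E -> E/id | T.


Left-recursive alternatives: E/id; non-recursive: T
Introduce E': E -> TE', E' -> /idE' | ε


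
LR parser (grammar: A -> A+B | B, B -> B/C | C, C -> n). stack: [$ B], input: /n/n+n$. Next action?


shift '/' to continue B -> B/C
Action: shift


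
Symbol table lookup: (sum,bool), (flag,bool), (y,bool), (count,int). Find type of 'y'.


Lookup 'y' → type bool


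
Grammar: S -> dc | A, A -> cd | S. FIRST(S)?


Per alternative of S: FIRST(dc) = {d}; FIRST(A) = {c, d}
FIRST(S) = {c, d}


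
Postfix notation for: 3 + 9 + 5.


Left to right (same or higher precedence on left)
Postfix: 3 9 + 5 +


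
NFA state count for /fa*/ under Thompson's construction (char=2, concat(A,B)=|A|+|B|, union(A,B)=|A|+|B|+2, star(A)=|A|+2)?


Syntax tree has 2 char leaf(s), 0 union(s), 1 star(s)
chars contribute 2×2 = 4; each union adds +2; each star adds +2
Total: 4 + 0 + 2 = 6 states


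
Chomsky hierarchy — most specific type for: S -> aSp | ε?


Single nonterminal LHS, but a^n p^n is not regular
Classification: Type 2 (Context-Free)


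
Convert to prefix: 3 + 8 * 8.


'*' binds tighter: tree is (+ 3 (* 8 8))
Prefix: + 3 * 8 8


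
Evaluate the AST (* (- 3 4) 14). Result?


Evaluate inner: (- 3 4) = -1
Evaluate root: (* -1 14) = -14
Result: -14


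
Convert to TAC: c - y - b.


Break into single-operator statements:
t1 = c - y
t2 = t1 - b


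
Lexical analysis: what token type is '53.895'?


Pattern: digits with a decimal point
Type: FLOAT_LITERAL


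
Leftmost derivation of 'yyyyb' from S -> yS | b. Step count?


Derivation: S => yS => yyS => yyyS => yyyyS => yyyyb
Steps: 5


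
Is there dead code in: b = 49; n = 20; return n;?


b is assigned but never read
Dead: 'b = 49'


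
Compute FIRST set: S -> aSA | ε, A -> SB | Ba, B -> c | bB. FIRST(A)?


Per alternative of A: FIRST(SB) = {a, b, c}; FIRST(Ba) = {b, c}
FIRST(A) = {a, b, c}


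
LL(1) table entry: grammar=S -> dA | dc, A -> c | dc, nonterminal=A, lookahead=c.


For [A, c]: 'c' ∈ FIRST(c)
Entry: A -> c


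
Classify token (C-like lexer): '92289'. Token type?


Pattern: digits only
Type: INTEGER_LITERAL


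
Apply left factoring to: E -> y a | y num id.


Common prefix: 'y'
Factored: E -> y E', E' -> a | num id


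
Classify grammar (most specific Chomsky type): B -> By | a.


Left-linear: every RHS is a terminal or one nonterminal followed by a terminal
Classification: Type 3 (Regular)


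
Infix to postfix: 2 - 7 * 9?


* has higher precedence, evaluate 7*9 first
Postfix: 2 7 9 * -


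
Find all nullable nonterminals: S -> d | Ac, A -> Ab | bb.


A nonterminal is nullable iff some alternative derives ε (directly, or every symbol in it is nullable)
Nullable: {}


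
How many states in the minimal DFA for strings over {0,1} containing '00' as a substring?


KMP-style automaton: 2 progress states + 1 absorbing accept = 3
Minimal DFA: 3 states


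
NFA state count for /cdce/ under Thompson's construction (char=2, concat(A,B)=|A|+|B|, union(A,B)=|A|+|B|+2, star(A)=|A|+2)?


Syntax tree has 4 char leaf(s), 0 union(s), 0 star(s)
chars contribute 4×2 = 8; each union adds +2; each star adds +2
Total: 8 + 0 + 0 = 8 states


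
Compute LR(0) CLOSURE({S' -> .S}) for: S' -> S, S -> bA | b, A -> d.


Start: S' -> .S
For each item with dot before a nonterminal B, add B -> .γ for every B-production
Closure: [S' -> .S, S -> .bA, S -> .b]


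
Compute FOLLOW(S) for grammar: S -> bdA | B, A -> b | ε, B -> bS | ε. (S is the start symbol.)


$ ∈ FOLLOW(S). For each A -> αBβ: add FIRST(β)\{ε} to FOLLOW(B); if β nullable, add FOLLOW(A).
FOLLOW(S) = {$}


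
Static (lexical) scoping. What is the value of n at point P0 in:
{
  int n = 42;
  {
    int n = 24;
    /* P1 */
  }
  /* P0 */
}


n declared in the same block as P0
n = 42


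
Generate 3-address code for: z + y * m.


Break into single-operator statements:
t1 = y * m
t2 = z + t1


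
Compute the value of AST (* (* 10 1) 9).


Evaluate inner: (* 10 1) = 10
Evaluate root: (* 10 9) = 90
Result: 90


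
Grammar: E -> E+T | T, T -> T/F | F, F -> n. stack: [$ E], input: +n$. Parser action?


shift '+' to continue E -> E+T
Action: shift


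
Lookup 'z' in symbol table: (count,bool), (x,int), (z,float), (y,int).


Lookup 'z' → type float


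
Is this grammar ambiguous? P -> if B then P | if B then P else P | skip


dangling else: 'if B then if B then skip else skip' parses two ways
Ambiguous


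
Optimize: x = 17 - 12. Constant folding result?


17 - 12 = 5 at compile time
Optimized: x = 5


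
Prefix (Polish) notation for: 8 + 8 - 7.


left-to-right (same/higher precedence on left): tree is (- (+ 8 8) 7)
Prefix: - + 8 8 7


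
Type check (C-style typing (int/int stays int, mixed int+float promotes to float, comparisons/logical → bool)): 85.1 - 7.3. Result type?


Operand types: float - float
Rule: mixed int/float promotes to float; int/int stays int
Result type: float


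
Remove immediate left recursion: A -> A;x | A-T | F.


Left-recursive alternatives: A;x, A-T; non-recursive: F
Introduce A': A -> FA', A' -> ;xA' | -TA' | ε


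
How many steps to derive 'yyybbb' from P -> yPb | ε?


Derivation: P => yPb => yyPbb => yyyPbbb => yyybbb
Steps: 4


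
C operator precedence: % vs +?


'%' is multiplicative (level 10); '+' is additive (level 9)
Higher level binds tighter
'%' has higher precedence than '+'


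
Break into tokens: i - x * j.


Scan left to right, longest-match per lexeme
Tokens: ID(i), OP(-), ID(x), OP(*), ID(j)


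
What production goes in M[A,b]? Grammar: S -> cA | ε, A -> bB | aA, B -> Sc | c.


For [A, b]: 'b' ∈ FIRST(bB)
Entry: A -> bB


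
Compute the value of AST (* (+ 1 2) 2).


Evaluate inner: (+ 1 2) = 3
Evaluate root: (* 3 2) = 6
Result: 6


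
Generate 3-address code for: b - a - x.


Break into single-operator statements:
t1 = b - a
t2 = t1 - x


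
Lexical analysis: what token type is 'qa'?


Pattern: letter/underscore followed by alphanumerics, not a keyword
Type: IDENTIFIER


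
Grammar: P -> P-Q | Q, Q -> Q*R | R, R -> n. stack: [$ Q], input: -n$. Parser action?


lookahead ∉ {*} so Q won't extend; reduce P -> Q
Action: reduce (P -> Q)


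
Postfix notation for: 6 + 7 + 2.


Left to right (same or higher precedence on left)
Postfix: 6 7 + 2 +


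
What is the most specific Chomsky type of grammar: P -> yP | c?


Right-linear: every RHS is a terminal or a terminal followed by one nonterminal
Classification: Type 3 (Regular)


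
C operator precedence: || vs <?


'<' is relational (level 7); '||' is logical OR (level 1)
Higher level binds tighter
'<' has higher precedence than '||'


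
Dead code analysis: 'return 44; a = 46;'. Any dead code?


statement follows a return and is unreachable
Dead: 'a = 46'


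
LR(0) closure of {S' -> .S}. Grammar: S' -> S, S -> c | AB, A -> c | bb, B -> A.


Start: S' -> .S
For each item with dot before a nonterminal B, add B -> .γ for every B-production
Closure: [S' -> .S, S -> .c, S -> .AB, A -> .c, A -> .bb]


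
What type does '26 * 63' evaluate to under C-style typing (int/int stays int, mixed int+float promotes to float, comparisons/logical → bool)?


Operand types: int * int
Rule: mixed int/float promotes to float; int/int stays int
Result type: int


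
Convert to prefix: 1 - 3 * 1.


'*' binds tighter: tree is (- 1 (* 3 1))
Prefix: - 1 * 3 1


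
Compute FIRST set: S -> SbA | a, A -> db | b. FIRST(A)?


Per alternative of A: FIRST(db) = {d}; FIRST(b) = {b}
FIRST(A) = {b, d}


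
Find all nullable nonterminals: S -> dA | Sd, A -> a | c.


A nonterminal is nullable iff some alternative derives ε (directly, or every symbol in it is nullable)
Nullable: {}


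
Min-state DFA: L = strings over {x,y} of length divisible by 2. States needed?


Track length mod 2: states 0..1, accept at 0
Minimal DFA: 2 states


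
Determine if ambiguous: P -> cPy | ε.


balanced c^n…y^n: each string has a unique parse
Unambiguous


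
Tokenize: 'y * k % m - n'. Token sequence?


Scan left to right, longest-match per lexeme
Tokens: ID(y), OP(*), ID(k), OP(%), ID(m), OP(-), ID(n)


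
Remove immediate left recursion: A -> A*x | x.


Left-recursive alternatives: A*x; non-recursive: x
Introduce A': A -> xA', A' -> *xA' | ε


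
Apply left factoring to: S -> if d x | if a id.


Common prefix: 'if'
Factored: S -> if S', S' -> d x | a id


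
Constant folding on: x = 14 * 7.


14 * 7 = 98 at compile time
Optimized: x = 98


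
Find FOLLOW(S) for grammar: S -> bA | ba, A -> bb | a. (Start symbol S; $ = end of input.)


$ ∈ FOLLOW(S). For each A -> αBβ: add FIRST(β)\{ε} to FOLLOW(B); if β nullable, add FOLLOW(A).
FOLLOW(S) = {$}


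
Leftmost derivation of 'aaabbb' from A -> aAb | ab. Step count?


Derivation: A => aAb => aaAbb => aaabbb
Steps: 3


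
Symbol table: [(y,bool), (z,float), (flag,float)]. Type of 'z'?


Lookup 'z' → type float


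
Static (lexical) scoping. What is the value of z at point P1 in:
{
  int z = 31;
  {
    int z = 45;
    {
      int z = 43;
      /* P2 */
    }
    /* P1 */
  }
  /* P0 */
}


z declared in the same block as P1
z = 45


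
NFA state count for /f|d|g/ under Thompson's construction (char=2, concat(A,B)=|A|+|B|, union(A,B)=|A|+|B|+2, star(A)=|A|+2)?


Syntax tree has 3 char leaf(s), 2 union(s), 0 star(s)
chars contribute 3×2 = 6; each union adds +2; each star adds +2
Total: 6 + 4 + 0 = 10 states


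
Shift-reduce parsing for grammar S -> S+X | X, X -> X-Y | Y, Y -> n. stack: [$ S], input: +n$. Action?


shift '+' to continue S -> S+X
Action: shift


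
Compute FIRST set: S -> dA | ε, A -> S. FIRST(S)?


Per alternative of S: FIRST(dA) = {d}; FIRST(ε) = {ε}
FIRST(S) = {d, ε}


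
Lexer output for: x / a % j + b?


Scan left to right, longest-match per lexeme
Tokens: ID(x), OP(/), ID(a), OP(%), ID(j), OP(+), ID(b)


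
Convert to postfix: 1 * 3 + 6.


Left to right (same or higher precedence on left)
Postfix: 1 3 * 6 +


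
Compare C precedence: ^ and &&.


'^' is bitwise XOR (level 4); '&&' is logical AND (level 2)
Higher level binds tighter
'^' has higher precedence than '&&'


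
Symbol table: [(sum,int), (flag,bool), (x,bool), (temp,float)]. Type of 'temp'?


Lookup 'temp' → type float


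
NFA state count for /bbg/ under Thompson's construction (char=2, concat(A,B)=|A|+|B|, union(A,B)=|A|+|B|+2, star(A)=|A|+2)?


Syntax tree has 3 char leaf(s), 0 union(s), 0 star(s)
chars contribute 3×2 = 6; each union adds +2; each star adds +2
Total: 6 + 0 + 0 = 6 states


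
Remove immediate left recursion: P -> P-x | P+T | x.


Left-recursive alternatives: P-x, P+T; non-recursive: x
Introduce P': P -> xP', P' -> -xP' | +TP' | ε


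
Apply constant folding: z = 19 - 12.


19 - 12 = 7 at compile time
Optimized: z = 7


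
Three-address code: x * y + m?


Break into single-operator statements:
t1 = x * y
t2 = t1 + m


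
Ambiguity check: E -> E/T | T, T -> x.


precedence layered via separate nonterminal T: deterministic
Unambiguous


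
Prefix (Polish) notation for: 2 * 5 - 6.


left-to-right (same/higher precedence on left): tree is (- (* 2 5) 6)
Prefix: - * 2 5 6


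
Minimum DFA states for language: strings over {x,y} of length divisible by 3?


Track length mod 3: states 0..2, accept at 0
Minimal DFA: 3 states


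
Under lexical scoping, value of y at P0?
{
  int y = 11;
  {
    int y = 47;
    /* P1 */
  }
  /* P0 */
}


y declared in the same block as P0
y = 11


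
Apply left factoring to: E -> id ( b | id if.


Common prefix: 'id'
Factored: E -> id E', E' -> ( b | if


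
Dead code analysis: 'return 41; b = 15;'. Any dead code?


statement follows a return and is unreachable
Dead: 'b = 15'


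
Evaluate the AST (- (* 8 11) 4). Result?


Evaluate inner: (* 8 11) = 88
Evaluate root: (- 88 4) = 84
Result: 84


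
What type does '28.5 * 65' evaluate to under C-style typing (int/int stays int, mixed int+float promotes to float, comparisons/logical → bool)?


Operand types: float * int
Rule: mixed int/float promotes to float; int/int stays int
Result type: float


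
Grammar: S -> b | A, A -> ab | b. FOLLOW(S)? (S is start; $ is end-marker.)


$ ∈ FOLLOW(S). For each A -> αBβ: add FIRST(β)\{ε} to FOLLOW(B); if β nullable, add FOLLOW(A).
FOLLOW(S) = {$}


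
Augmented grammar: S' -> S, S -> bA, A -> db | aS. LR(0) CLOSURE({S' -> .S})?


Start: S' -> .S
For each item with dot before a nonterminal B, add B -> .γ for every B-production
Closure: [S' -> .S, S -> .bA]


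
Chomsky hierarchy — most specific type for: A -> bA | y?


Right-linear: every RHS is a terminal or a terminal followed by one nonterminal
Classification: Type 3 (Regular)


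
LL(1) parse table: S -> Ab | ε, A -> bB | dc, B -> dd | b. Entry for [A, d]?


For [A, d]: 'd' ∈ FIRST(dc)
Entry: A -> dc


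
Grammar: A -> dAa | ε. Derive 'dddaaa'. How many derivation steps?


Derivation: A => dAa => ddAaa => dddAaaa => dddaaa
Steps: 4


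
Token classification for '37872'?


Pattern: digits only
Type: INTEGER_LITERAL


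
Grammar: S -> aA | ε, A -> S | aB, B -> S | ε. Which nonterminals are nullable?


A nonterminal is nullable iff some alternative derives ε (directly, or every symbol in it is nullable)
Nullable: {A, B, S}


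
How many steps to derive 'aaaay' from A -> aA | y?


Derivation: A => aA => aaA => aaaA => aaaaA => aaaay
Steps: 5


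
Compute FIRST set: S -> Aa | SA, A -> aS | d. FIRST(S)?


Per alternative of S: FIRST(Aa) = {a, d}; FIRST(SA) = {a, d}
FIRST(S) = {a, d}


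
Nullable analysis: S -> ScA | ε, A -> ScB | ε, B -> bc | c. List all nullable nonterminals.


A nonterminal is nullable iff some alternative derives ε (directly, or every symbol in it is nullable)
Nullable: {A, S}


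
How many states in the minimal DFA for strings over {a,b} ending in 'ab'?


Track the longest suffix of input matching a prefix of 'ab': 3 classes (prefixes of length 0..2)
Minimal DFA: 3 states


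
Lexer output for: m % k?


Scan left to right, longest-match per lexeme
Tokens: ID(m), OP(%), ID(k)


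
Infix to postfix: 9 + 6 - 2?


Left to right (same or higher precedence on left)
Postfix: 9 6 + 2 -


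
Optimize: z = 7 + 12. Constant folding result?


7 + 12 = 19 at compile time
Optimized: z = 19


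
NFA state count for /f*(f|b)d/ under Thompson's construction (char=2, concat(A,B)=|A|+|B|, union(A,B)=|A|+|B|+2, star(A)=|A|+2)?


Syntax tree has 4 char leaf(s), 1 union(s), 1 star(s)
chars contribute 4×2 = 8; each union adds +2; each star adds +2
Total: 8 + 2 + 2 = 12 states


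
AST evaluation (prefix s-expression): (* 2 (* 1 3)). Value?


Evaluate inner: (* 1 3) = 3
Evaluate root: (* 2 3) = 6
Result: 6


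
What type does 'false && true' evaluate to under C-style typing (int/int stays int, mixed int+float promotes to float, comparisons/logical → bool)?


Operand types: bool && bool
Rule: logical operators take bool operands and yield bool
Result type: bool


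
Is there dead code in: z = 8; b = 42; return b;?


z is assigned but never read
Dead: 'z = 8'


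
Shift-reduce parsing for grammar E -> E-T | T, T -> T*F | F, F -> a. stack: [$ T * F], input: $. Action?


handle 'T*F' on top
Action: reduce (T -> T*F)


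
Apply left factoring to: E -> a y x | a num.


Common prefix: 'a'
Factored: E -> a E', E' -> y x | num


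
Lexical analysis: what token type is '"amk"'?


Pattern: double-quoted sequence
Type: STRING_LITERAL


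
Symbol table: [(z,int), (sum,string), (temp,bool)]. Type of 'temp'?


Lookup 'temp' → type bool


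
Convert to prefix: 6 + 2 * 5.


'*' binds tighter: tree is (+ 6 (* 2 5))
Prefix: + 6 * 2 5


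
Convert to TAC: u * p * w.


Break into single-operator statements:
t1 = u * p
t2 = t1 * w


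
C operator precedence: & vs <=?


'<=' is relational (level 7); '&' is bitwise AND (level 5)
Higher level binds tighter
'<=' has higher precedence than '&'


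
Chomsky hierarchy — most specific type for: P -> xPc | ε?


Single nonterminal LHS, but x^n c^n is not regular
Classification: Type 2 (Context-Free)


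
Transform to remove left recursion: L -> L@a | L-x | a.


Left-recursive alternatives: L@a, L-x; non-recursive: a
Introduce L': L -> aL', L' -> @aL' | -xL' | ε


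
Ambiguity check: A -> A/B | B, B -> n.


precedence layered via separate nonterminal B: deterministic
Unambiguous


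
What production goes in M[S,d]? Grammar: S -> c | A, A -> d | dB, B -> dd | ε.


For [S, d]: 'd' ∈ FIRST(A)
Entry: S -> A


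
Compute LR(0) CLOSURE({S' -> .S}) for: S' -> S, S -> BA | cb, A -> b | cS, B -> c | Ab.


Start: S' -> .S
For each item with dot before a nonterminal B, add B -> .γ for every B-production
Closure: [S' -> .S, S -> .BA, S -> .cb, B -> .c, B -> .Ab, A -> .b, A -> .cS]


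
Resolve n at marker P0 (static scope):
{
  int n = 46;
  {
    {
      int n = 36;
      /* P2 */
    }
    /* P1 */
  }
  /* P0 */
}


n declared in the same block as P0
n = 46


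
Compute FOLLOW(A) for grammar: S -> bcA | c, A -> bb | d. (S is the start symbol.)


$ ∈ FOLLOW(S). For each A -> αBβ: add FIRST(β)\{ε} to FOLLOW(B); if β nullable, add FOLLOW(A).
FOLLOW(A) = {$}


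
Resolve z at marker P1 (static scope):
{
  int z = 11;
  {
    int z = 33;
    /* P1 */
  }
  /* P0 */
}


z declared in the same block as P1
z = 33


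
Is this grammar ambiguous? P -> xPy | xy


balanced x^n…y^n: each string has a unique parse
Unambiguous


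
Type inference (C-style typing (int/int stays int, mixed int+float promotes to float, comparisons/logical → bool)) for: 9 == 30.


Operand types: int == int
Rule: comparison yields bool
Result type: bool


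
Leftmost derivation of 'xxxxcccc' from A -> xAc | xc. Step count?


Derivation: A => xAc => xxAcc => xxxAccc => xxxxcccc
Steps: 4


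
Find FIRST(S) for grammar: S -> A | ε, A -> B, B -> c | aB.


Per alternative of S: FIRST(A) = {a, c}; FIRST(ε) = {ε}
FIRST(S) = {a, c, ε}


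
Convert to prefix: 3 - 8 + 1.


left-to-right (same/higher precedence on left): tree is (+ (- 3 8) 1)
Prefix: + - 3 8 1


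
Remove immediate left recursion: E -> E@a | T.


Left-recursive alternatives: E@a; non-recursive: T
Introduce E': E -> TE', E' -> @aE' | ε


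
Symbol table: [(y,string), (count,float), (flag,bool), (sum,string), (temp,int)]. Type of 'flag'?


Lookup 'flag' → type bool


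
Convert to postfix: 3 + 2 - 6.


Left to right (same or higher precedence on left)
Postfix: 3 2 + 6 -


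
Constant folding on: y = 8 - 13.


8 - 13 = -5 at compile time
Optimized: y = -5


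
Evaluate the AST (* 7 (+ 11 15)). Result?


Evaluate inner: (+ 11 15) = 26
Evaluate root: (* 7 26) = 182
Result: 182


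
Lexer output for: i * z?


Scan left to right, longest-match per lexeme
Tokens: ID(i), OP(*), ID(z)


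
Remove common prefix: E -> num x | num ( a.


Common prefix: 'num'
Factored: E -> num E', E' -> x | ( a


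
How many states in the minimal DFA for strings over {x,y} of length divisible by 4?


Track length mod 4: states 0..3, accept at 0
Minimal DFA: 4 states
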